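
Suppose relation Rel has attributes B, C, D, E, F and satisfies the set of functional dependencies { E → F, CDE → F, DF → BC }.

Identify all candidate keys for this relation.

(D, E)

Attributes D, E never appear on any right-hand side, so every candidate key must contain {D, E}.
{D, E}⁺ = {B, C, D, E, F}, which is all of the schema, so {D, E} is the only candidate key.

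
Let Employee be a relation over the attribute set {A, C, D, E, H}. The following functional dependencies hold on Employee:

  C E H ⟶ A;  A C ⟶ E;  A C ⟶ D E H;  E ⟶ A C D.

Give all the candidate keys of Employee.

{E}; {A, C}

{E}⁺: E→ACD adds A, C, D; AC→DEH adds H → {A, C, D, E, H}.
{A, C}⁺: AC→E adds E; AC→DEH adds D, H → {A, C, D, E, H}. Minimal: {C}⁺ = {C}; {A}⁺ = {A} — none reach the full schema.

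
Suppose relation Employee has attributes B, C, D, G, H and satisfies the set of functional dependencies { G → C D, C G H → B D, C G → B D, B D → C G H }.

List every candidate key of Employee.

(G), (B, D)

{G}⁺: G→CD adds C, D; CG→BD adds B; BD→CGH adds H → {B, C, D, G, H}.
{B, D}⁺: BD→CGH adds C, G, H → {B, C, D, G, H}. Minimal: {D}⁺ = {D}; {B}⁺ = {B} — none reach the full schema.
Any other superkey contains one of these as a subset, so there are no further candidate keys.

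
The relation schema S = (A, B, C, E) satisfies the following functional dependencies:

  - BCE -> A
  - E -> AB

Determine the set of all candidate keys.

Attributes C, E never appear on any right-hand side, so every candidate key must contain {C, E}.
{C, E}⁺ = {A, B, C, E}, which is all of the schema, so {C, E} is the only candidate key.

CE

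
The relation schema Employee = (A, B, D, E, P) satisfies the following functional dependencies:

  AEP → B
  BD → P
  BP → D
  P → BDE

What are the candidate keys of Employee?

Attribute A never appears on the right-hand side of any dependency, so A must belong to every candidate key.
{A}⁺ = {A}, which is not all of the schema, so we must add further attributes.
{A, P}⁺: P→BDE adds B, D, E → {A, B, D, E, P}.
{A, B, D}⁺: BD→P adds P; P→BDE adds E → {A, B, D, E, P}.

{A, P}, {A, B, D}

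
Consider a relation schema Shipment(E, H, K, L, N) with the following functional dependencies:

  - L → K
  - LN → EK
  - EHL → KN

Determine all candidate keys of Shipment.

EHL, HLN

Attributes H, L never appear on any right-hand side, so every candidate key must contain {H, L}.
{H, L}⁺ = {H, K, L}, which is not all of the schema, so we must add further attributes.
{E, H, L}⁺: L→K adds K; EHL→KN adds N → {E, H, K, L, N}. Minimal: {H, L}⁺ = {H, K, L}; {E, L}⁺ = {E, K, L}; {E, H}⁺ = {E, H} — none reach the full schema.
{H, L, N}⁺: L→K adds K; LN→EK adds E → {E, H, K, L, N}. Minimal: {L, N}⁺ = {E, K, L, N}; {H, N}⁺ = {H, N}; {H, L}⁺ = {H, K, L} — none reach the full schema.
Any other superkey contains one of these as a subset, so there are no further candidate keys.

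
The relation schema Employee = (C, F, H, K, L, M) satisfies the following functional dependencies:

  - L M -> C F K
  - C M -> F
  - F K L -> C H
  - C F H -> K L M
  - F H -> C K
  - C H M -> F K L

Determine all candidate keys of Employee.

{F, H}⁺: FH→CK adds C, K; CFH→KLM adds L, M → {C, F, H, K, L, M}.
{L, M}⁺: LM→CFK adds C, F, K; FKL→CH adds H → {C, F, H, K, L, M}.
{C, H, M}⁺: CM→F adds F; CFH→KLM adds K, L → {C, F, H, K, L, M}.
{F, K, L}⁺: FKL→CH adds C, H; CFH→KLM adds M → {C, F, H, K, L, M}.
Any other superkey contains one of these as a subset, so there are no further candidate keys.

{F, H}, {L, M}, {C, H, M}, {F, K, L}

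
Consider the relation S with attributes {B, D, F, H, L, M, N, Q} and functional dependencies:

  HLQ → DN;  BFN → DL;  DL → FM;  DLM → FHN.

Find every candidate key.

Attributes B, Q never appear on any right-hand side, so every candidate key must contain {B, Q}.
{B, Q}⁺ = {B, Q}, which is not all of the schema, so we must add further attributes.
{B, D, L, Q}⁺: DL→FM adds F, M; DLM→FHN adds H, N → {B, D, F, H, L, M, N, Q}.
{B, F, N, Q}⁺: BFN→DL adds D, L; DL→FM adds M; DLM→FHN adds H → {B, D, F, H, L, M, N, Q}.
{B, H, L, Q}⁺: HLQ→DN adds D, N; DL→FM adds F, M → {B, D, F, H, L, M, N, Q}.

{B, D, L, Q}; {B, F, N, Q}; {B, H, L, Q}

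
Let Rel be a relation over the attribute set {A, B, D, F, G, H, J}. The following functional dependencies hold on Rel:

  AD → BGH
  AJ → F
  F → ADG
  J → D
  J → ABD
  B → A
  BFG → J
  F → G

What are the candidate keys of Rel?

{F}, {J}

{F}⁺: F→ADG adds A, D, G; AD→BGH adds B, H; BFG→J adds J → {A, B, D, F, G, H, J}.
{J}⁺: J→D adds D; J→ABD adds A, B; AD→BGH adds G, H; AJ→F adds F → {A, B, D, F, G, H, J}.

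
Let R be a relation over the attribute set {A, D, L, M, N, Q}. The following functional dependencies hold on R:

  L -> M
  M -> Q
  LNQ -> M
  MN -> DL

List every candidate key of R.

{A, L, N}, {A, M, N}

Attributes A, N never appear on any right-hand side, so every candidate key must contain {A, N}.
{A, N}⁺ = {A, N}, which is not all of the schema, so we must add further attributes.
{A, L, N}⁺: L→M adds M; M→Q adds Q; MN→DL adds D → {A, D, L, M, N, Q}. Minimal: {L, N}⁺ = {D, L, M, N, Q}; {A, N}⁺ = {A, N}; {A, L}⁺ = {A, L, M, Q} — none reach the full schema.
{A, M, N}⁺: M→Q adds Q; MN→DL adds D, L → {A, D, L, M, N, Q}. Minimal: {M, N}⁺ = {D, L, M, N, Q}; {A, N}⁺ = {A, N}; {A, M}⁺ = {A, M, Q} — none reach the full schema.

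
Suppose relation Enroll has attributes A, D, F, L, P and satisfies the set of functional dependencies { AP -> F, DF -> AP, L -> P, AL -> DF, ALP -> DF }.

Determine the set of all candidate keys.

Attribute L never appears on the right-hand side of any dependency, so L must belong to every candidate key.
{L}⁺ = {L, P}, which is not all of the schema, so we must add further attributes.
{A, L}⁺: L→P adds P; AL→DF adds D, F → {A, D, F, L, P}. Minimal: {L}⁺ = {L, P}; {A}⁺ = {A} — none reach the full schema.
{D, F, L}⁺: DF→AP adds A, P → {A, D, F, L, P}. Minimal: {F, L}⁺ = {F, L, P}; {D, L}⁺ = {D, L, P}; {D, F}⁺ = {A, D, F, P} — none reach the full schema.

AL, DFL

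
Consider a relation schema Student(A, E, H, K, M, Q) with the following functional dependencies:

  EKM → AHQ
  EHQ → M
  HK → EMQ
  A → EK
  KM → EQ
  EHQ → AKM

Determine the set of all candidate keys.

AH, AM, HK, KM, EHQ

{A, H}⁺: A→EK adds E, K; HK→EMQ adds M, Q → {A, E, H, K, M, Q}. Minimal: {H}⁺ = {H}; {A}⁺ = {A, E, K} — none reach the full schema.
{A, M}⁺: A→EK adds E, K; KM→EQ adds Q; EKM→AHQ adds H → {A, E, H, K, M, Q}. Minimal: {M}⁺ = {M}; {A}⁺ = {A, E, K} — none reach the full schema.
{H, K}⁺: HK→EMQ adds E, M, Q; EHQ→AKM adds A → {A, E, H, K, M, Q}. Minimal: {K}⁺ = {K}; {H}⁺ = {H} — none reach the full schema.
{K, M}⁺: KM→EQ adds E, Q; EKM→AHQ adds A, H → {A, E, H, K, M, Q}. Minimal: {M}⁺ = {M}; {K}⁺ = {K} — none reach the full schema.
{E, H, Q}⁺: EHQ→M adds M; EHQ→AKM adds A, K → {A, E, H, K, M, Q}. Minimal: {H, Q}⁺ = {H, Q}; {E, Q}⁺ = {E, Q}; {E, H}⁺ = {E, H} — none reach the full schema.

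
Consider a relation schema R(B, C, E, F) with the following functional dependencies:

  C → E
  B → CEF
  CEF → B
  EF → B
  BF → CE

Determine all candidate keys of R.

{B}⁺: B→CEF adds C, E, F → {B, C, E, F}.
{C, F}⁺: C→E adds E; CEF→B adds B → {B, C, E, F}. Minimal: {F}⁺ = {F}; {C}⁺ = {C, E} — none reach the full schema.
{E, F}⁺: EF→B adds B; BF→CE adds C → {B, C, E, F}. Minimal: {F}⁺ = {F}; {E}⁺ = {E} — none reach the full schema.
Any other superkey contains one of these as a subset, so there are no further candidate keys.

{B}; {C, F}; {E, F}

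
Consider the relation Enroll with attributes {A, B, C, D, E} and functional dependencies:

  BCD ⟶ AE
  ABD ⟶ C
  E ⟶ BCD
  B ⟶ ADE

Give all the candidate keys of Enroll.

(B), (E)

{B}⁺: B→ADE adds A, D, E; ABD→C adds C → {A, B, C, D, E}.
{E}⁺: E→BCD adds B, C, D; B→ADE adds A → {A, B, C, D, E}.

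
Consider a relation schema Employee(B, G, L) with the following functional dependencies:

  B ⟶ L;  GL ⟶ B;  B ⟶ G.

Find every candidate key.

B; GL

{B}⁺: B→L adds L; B→G adds G → {B, G, L}.
{G, L}⁺: GL→B adds B → {B, G, L}. Minimal: {L}⁺ = {L}; {G}⁺ = {G} — none reach the full schema.
Any other superkey contains one of these as a subset, so there are no further candidate keys.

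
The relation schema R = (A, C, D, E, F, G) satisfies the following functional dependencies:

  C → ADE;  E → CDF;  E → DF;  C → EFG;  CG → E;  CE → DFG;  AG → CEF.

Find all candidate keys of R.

(C), (E), (A, G)

{C}⁺: C→ADE adds A, D, E; E→CDF adds F; C→EFG adds G → {A, C, D, E, F, G}.
{E}⁺: E→CDF adds C, D, F; C→EFG adds G; C→ADE adds A → {A, C, D, E, F, G}.
{A, G}⁺: AG→CEF adds C, E, F; C→ADE adds D → {A, C, D, E, F, G}. Minimal: {G}⁺ = {G}; {A}⁺ = {A} — none reach the full schema.
Any other superkey contains one of these as a subset, so there are no further candidate keys.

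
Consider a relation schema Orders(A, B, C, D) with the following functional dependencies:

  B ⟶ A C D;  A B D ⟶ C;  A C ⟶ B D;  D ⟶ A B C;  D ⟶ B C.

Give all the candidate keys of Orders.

{B}⁺: B→ACD adds A, C, D → {A, B, C, D}.
{D}⁺: D→ABC adds A, B, C → {A, B, C, D}.
{A, C}⁺: AC→BD adds B, D → {A, B, C, D}. Minimal: {C}⁺ = {C}; {A}⁺ = {A} — none reach the full schema.

{B}; {D}; {A, C}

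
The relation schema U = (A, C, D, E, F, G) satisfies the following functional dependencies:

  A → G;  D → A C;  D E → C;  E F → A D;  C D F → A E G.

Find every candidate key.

{D, F}⁺: D→AC adds A, C; CDF→AEG adds E, G → {A, C, D, E, F, G}. Minimal: {F}⁺ = {F}; {D}⁺ = {A, C, D, G} — none reach the full schema.
{E, F}⁺: EF→AD adds A, D; A→G adds G; D→AC adds C → {A, C, D, E, F, G}. Minimal: {F}⁺ = {F}; {E}⁺ = {E} — none reach the full schema.

DF, EF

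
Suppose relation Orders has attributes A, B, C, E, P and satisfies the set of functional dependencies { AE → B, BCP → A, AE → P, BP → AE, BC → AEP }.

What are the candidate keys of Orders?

{B, C}⁺: BC→AEP adds A, E, P → {A, B, C, E, P}. Minimal: {C}⁺ = {C}; {B}⁺ = {B} — none reach the full schema.
{A, C, E}⁺: AE→B adds B; AE→P adds P → {A, B, C, E, P}. Minimal: {C, E}⁺ = {C, E}; {A, E}⁺ = {A, B, E, P}; {A, C}⁺ = {A, C} — none reach the full schema.

{B, C}; {A, C, E}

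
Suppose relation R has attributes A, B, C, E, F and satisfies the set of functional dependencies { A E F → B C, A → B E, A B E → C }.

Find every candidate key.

Attributes A, F never appear on any right-hand side, so every candidate key must contain {A, F}.
{A, F}⁺ = {A, B, C, E, F}, which is all of the schema, so {A, F} is the only candidate key.

(A, F)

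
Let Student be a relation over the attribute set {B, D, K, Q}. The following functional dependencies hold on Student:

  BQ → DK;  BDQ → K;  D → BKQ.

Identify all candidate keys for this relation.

{D}⁺: D→BKQ adds B, K, Q → {B, D, K, Q}.
{B, Q}⁺: BQ→DK adds D, K → {B, D, K, Q}. Minimal: {Q}⁺ = {Q}; {B}⁺ = {B} — none reach the full schema.
Any other superkey contains one of these as a subset, so there are no further candidate keys.

{D}; {B, Q}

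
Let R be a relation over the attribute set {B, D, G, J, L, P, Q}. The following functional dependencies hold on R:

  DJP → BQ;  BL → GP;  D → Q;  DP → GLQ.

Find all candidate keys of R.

{D, J, P}⁺: DJP→BQ adds B, Q; DP→GLQ adds G, L → {B, D, G, J, L, P, Q}. Minimal: {J, P}⁺ = {J, P}; {D, P}⁺ = {D, G, L, P, Q}; {D, J}⁺ = {D, J, Q} — none reach the full schema.
{B, D, J, L}⁺: BL→GP adds G, P; D→Q adds Q → {B, D, G, J, L, P, Q}. Minimal: {D, J, L}⁺ = {D, J, L, Q}; {B, J, L}⁺ = {B, G, J, L, P}; {B, D, L}⁺ = {B, D, G, L, P, Q}; … — none reach the full schema.
Any other superkey contains one of these as a subset, so there are no further candidate keys.

{D, J, P}, {B, D, J, L}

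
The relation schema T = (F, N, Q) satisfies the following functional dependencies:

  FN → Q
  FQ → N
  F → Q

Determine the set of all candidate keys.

Attribute F never appears on the right-hand side of any dependency, so F must belong to every candidate key.
{F}⁺ = {F, N, Q}, which is all of the schema, so {F} is the only candidate key.

(F)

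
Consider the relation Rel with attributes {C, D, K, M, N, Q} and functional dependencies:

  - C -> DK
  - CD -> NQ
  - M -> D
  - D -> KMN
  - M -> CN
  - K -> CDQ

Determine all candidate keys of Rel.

{C}, {D}, {K}, {M}

{C}⁺: C→DK adds D, K; CD→NQ adds N, Q; D→KMN adds M → {C, D, K, M, N, Q}.
{D}⁺: D→KMN adds K, M, N; M→CN adds C; K→CDQ adds Q → {C, D, K, M, N, Q}.
{K}⁺: K→CDQ adds C, D, Q; CD→NQ adds N; D→KMN adds M → {C, D, K, M, N, Q}.
{M}⁺: M→D adds D; D→KMN adds K, N; M→CN adds C; K→CDQ adds Q → {C, D, K, M, N, Q}.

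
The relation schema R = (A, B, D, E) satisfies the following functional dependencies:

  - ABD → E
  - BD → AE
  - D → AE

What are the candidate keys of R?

{B, D}⁺: BD→AE adds A, E → {A, B, D, E}. Minimal: {D}⁺ = {A, D, E}; {B}⁺ = {B} — none reach the full schema.
No other minimal superkey exists.

BD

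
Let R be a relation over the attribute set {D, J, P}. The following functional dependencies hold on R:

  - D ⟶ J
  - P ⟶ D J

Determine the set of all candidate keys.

P

{P}⁺: P→DJ adds D, J → {D, J, P}.
No other minimal superkey exists.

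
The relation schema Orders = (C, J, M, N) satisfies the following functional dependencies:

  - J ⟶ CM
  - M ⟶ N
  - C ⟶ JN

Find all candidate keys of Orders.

{C}⁺: C→JN adds J, N; J→CM adds M → {C, J, M, N}.
{J}⁺: J→CM adds C, M; M→N adds N → {C, J, M, N}.

(C), (J)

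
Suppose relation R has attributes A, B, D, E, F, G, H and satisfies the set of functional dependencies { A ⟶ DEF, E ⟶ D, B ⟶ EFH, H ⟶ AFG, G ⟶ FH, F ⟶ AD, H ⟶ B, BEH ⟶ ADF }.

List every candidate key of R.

{B}, {G}, {H}

{B}⁺: B→EFH adds E, F, H; H→AFG adds A, G; F→AD adds D → {A, B, D, E, F, G, H}.
{G}⁺: G→FH adds F, H; F→AD adds A, D; H→B adds B; A→DEF adds E → {A, B, D, E, F, G, H}.
{H}⁺: H→AFG adds A, F, G; F→AD adds D; H→B adds B; A→DEF adds E → {A, B, D, E, F, G, H}.
Any other superkey contains one of these as a subset, so there are no further candidate keys.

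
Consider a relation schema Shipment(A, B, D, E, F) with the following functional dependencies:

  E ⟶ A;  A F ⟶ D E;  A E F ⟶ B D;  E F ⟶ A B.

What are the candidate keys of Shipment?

Attribute F never appears on the right-hand side of any dependency, so F must belong to every candidate key.
{F}⁺ = {F}, which is not all of the schema, so we must add further attributes.
{A, F}⁺: AF→DE adds D, E; AEF→BD adds B → {A, B, D, E, F}. Minimal: {F}⁺ = {F}; {A}⁺ = {A} — none reach the full schema.
{E, F}⁺: E→A adds A; AF→DE adds D; AEF→BD adds B → {A, B, D, E, F}. Minimal: {F}⁺ = {F}; {E}⁺ = {A, E} — none reach the full schema.

(A, F); (E, F)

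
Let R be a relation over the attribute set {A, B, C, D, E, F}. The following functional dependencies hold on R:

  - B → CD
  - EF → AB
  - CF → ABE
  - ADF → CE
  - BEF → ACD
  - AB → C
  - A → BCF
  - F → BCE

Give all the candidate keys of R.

{A}⁺: A→BCF adds B, C, F; F→BCE adds E; B→CD adds D → {A, B, C, D, E, F}.
{F}⁺: F→BCE adds B, C, E; B→CD adds D; EF→AB adds A → {A, B, C, D, E, F}.
Any other superkey contains one of these as a subset, so there are no further candidate keys.

(A), (F)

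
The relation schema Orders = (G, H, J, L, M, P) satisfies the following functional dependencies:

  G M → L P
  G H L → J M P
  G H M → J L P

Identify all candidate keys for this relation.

(G, H, L), (G, H, M)

{G, H, L}⁺: GHL→JMP adds J, M, P → {G, H, J, L, M, P}. Minimal: {H, L}⁺ = {H, L}; {G, L}⁺ = {G, L}; {G, H}⁺ = {G, H} — none reach the full schema.
{G, H, M}⁺: GM→LP adds L, P; GHL→JMP adds J → {G, H, J, L, M, P}. Minimal: {H, M}⁺ = {H, M}; {G, M}⁺ = {G, L, M, P}; {G, H}⁺ = {G, H} — none reach the full schema.
Any other superkey contains one of these as a subset, so there are no further candidate keys.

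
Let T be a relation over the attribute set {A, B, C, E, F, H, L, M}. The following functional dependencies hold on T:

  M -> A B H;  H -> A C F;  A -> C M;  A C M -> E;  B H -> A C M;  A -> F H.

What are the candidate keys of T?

AL; HL; LM

Attribute L never appears on the right-hand side of any dependency, so L must belong to every candidate key.
{L}⁺ = {L}, which is not all of the schema, so we must add further attributes.
{A, L}⁺: A→CM adds C, M; ACM→E adds E; A→FH adds F, H; M→ABH adds B → {A, B, C, E, F, H, L, M}.
{H, L}⁺: H→ACF adds A, C, F; A→CM adds M; ACM→E adds E; M→ABH adds B → {A, B, C, E, F, H, L, M}.
{L, M}⁺: M→ABH adds A, B, H; H→ACF adds C, F; ACM→E adds E → {A, B, C, E, F, H, L, M}.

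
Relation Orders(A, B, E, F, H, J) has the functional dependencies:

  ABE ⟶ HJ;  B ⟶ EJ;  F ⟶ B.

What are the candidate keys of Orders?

AF

{A, F}⁺: F→B adds B; B→EJ adds E, J; ABE→HJ adds H → {A, B, E, F, H, J}. Minimal: {F}⁺ = {B, E, F, J}; {A}⁺ = {A} — none reach the full schema.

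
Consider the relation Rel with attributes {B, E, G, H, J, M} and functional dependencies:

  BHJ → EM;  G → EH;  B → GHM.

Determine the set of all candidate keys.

{B, J}⁺: B→GHM adds G, H, M; BHJ→EM adds E → {B, E, G, H, J, M}. Minimal: {J}⁺ = {J}; {B}⁺ = {B, E, G, H, M} — none reach the full schema.

{B, J}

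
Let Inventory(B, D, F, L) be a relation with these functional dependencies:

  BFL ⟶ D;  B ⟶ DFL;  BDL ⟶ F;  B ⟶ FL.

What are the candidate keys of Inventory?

B

{B}⁺: B→DFL adds D, F, L → {B, D, F, L}.
No other minimal superkey exists.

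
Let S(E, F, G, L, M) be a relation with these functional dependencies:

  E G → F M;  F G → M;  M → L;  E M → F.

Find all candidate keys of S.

{E, G}

Attributes E, G never appear on any right-hand side, so every candidate key must contain {E, G}.
{E, G}⁺ = {E, F, G, L, M}, which is all of the schema, so {E, G} is the only candidate key.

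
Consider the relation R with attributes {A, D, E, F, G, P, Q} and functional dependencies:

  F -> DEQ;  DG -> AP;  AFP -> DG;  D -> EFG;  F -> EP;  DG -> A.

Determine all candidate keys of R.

{D}⁺: D→EFG adds E, F, G; F→EP adds P; DG→A adds A; F→DEQ adds Q → {A, D, E, F, G, P, Q}.
{F}⁺: F→DEQ adds D, E, Q; D→EFG adds G; F→EP adds P; DG→A adds A → {A, D, E, F, G, P, Q}.

D, F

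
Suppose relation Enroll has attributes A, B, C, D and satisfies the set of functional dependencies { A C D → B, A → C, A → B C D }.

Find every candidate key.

{A}

Attribute A never appears on the right-hand side of any dependency, so A must belong to every candidate key.
{A}⁺ = {A, B, C, D}, which is all of the schema, so {A} is the only candidate key.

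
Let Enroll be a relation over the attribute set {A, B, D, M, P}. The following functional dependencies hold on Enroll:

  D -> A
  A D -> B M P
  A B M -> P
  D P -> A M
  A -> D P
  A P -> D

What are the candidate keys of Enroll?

{A}⁺: A→DP adds D, P; AD→BMP adds B, M → {A, B, D, M, P}.
{D}⁺: D→A adds A; AD→BMP adds B, M, P → {A, B, D, M, P}.
Any other superkey contains one of these as a subset, so there are no further candidate keys.

(A); (D)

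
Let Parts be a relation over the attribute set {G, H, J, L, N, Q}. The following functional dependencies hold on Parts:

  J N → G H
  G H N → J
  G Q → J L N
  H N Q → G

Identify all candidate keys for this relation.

{G, Q}⁺: GQ→JLN adds J, L, N; JN→GH adds H → {G, H, J, L, N, Q}.
{H, N, Q}⁺: HNQ→G adds G; GHN→J adds J; GQ→JLN adds L → {G, H, J, L, N, Q}.
{J, N, Q}⁺: JN→GH adds G, H; GQ→JLN adds L → {G, H, J, L, N, Q}.

{G, Q}, {H, N, Q}, {J, N, Q}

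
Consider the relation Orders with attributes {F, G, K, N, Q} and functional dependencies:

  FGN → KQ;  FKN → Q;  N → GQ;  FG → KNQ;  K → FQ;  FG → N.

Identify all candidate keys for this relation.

{F, G}⁺: FG→KNQ adds K, N, Q → {F, G, K, N, Q}. Minimal: {G}⁺ = {G}; {F}⁺ = {F} — none reach the full schema.
{F, N}⁺: N→GQ adds G, Q; FG→KNQ adds K → {F, G, K, N, Q}. Minimal: {N}⁺ = {G, N, Q}; {F}⁺ = {F} — none reach the full schema.
{G, K}⁺: K→FQ adds F, Q; FG→N adds N → {F, G, K, N, Q}. Minimal: {K}⁺ = {F, K, Q}; {G}⁺ = {G} — none reach the full schema.
{K, N}⁺: N→GQ adds G, Q; K→FQ adds F → {F, G, K, N, Q}. Minimal: {N}⁺ = {G, N, Q}; {K}⁺ = {F, K, Q} — none reach the full schema.
Any other superkey contains one of these as a subset, so there are no further candidate keys.

{F, G}, {F, N}, {G, K}, {K, N}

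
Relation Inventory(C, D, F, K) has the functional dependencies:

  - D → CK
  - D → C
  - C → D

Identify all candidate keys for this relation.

{C, F}, {D, F}

Attribute F never appears on the right-hand side of any dependency, so F must belong to every candidate key.
{F}⁺ = {F}, which is not all of the schema, so we must add further attributes.
{C, F}⁺: C→D adds D; D→CK adds K → {C, D, F, K}. Minimal: {F}⁺ = {F}; {C}⁺ = {C, D, K} — none reach the full schema.
{D, F}⁺: D→CK adds C, K → {C, D, F, K}. Minimal: {F}⁺ = {F}; {D}⁺ = {C, D, K} — none reach the full schema.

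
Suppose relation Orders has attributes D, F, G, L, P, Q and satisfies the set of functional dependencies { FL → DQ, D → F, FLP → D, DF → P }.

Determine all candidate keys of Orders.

{D, G, L}⁺: D→F adds F; DF→P adds P; FL→DQ adds Q → {D, F, G, L, P, Q}.
{F, G, L}⁺: FL→DQ adds D, Q; DF→P adds P → {D, F, G, L, P, Q}.
Any other superkey contains one of these as a subset, so there are no further candidate keys.

(D, G, L), (F, G, L)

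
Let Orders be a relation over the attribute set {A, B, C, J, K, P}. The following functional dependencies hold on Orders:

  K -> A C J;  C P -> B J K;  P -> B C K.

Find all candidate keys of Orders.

{P}

Attribute P never appears on the right-hand side of any dependency, so P must belong to every candidate key.
{P}⁺ = {A, B, C, J, K, P}, which is all of the schema, so {P} is the only candidate key.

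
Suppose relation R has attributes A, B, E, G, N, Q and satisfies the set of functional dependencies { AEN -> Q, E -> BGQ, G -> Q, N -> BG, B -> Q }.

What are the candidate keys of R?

Attributes A, E, N never appear on any right-hand side, so every candidate key must contain {A, E, N}.
{A, E, N}⁺ = {A, B, E, G, N, Q}, which is all of the schema, so {A, E, N} is the only candidate key.

{A, E, N}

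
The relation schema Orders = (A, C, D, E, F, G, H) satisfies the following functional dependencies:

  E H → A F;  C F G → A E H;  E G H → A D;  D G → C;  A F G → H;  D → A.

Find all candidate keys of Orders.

(C, F, G), (D, F, G), (E, G, H), (A, E, F, G)

Attribute G never appears on the right-hand side of any dependency, so G must belong to every candidate key.
{G}⁺ = {G}, which is not all of the schema, so we must add further attributes.
{C, F, G}⁺: CFG→AEH adds A, E, H; EGH→AD adds D → {A, C, D, E, F, G, H}. Minimal: {F, G}⁺ = {F, G}; {C, G}⁺ = {C, G}; {C, F}⁺ = {C, F} — none reach the full schema.
{D, F, G}⁺: DG→C adds C; D→A adds A; CFG→AEH adds E, H → {A, C, D, E, F, G, H}. Minimal: {F, G}⁺ = {F, G}; {D, G}⁺ = {A, C, D, G}; {D, F}⁺ = {A, D, F} — none reach the full schema.
{E, G, H}⁺: EH→AF adds A, F; EGH→AD adds D; DG→C adds C → {A, C, D, E, F, G, H}. Minimal: {G, H}⁺ = {G, H}; {E, H}⁺ = {A, E, F, H}; {E, G}⁺ = {E, G} — none reach the full schema.
{A, E, F, G}⁺: AFG→H adds H; EGH→AD adds D; DG→C adds C → {A, C, D, E, F, G, H}. Minimal: {E, F, G}⁺ = {E, F, G}; {A, F, G}⁺ = {A, F, G, H}; {A, E, G}⁺ = {A, E, G}; … — none reach the full schema.
Any other superkey contains one of these as a subset, so there are no further candidate keys.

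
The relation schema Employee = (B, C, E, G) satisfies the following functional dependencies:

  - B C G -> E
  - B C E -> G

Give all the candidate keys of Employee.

Attributes B, C never appear on any right-hand side, so every candidate key must contain {B, C}.
{B, C}⁺ = {B, C}, which is not all of the schema, so we must add further attributes.
{B, C, E}⁺: BCE→G adds G → {B, C, E, G}. Minimal: {C, E}⁺ = {C, E}; {B, E}⁺ = {B, E}; {B, C}⁺ = {B, C} — none reach the full schema.
{B, C, G}⁺: BCG→E adds E → {B, C, E, G}. Minimal: {C, G}⁺ = {C, G}; {B, G}⁺ = {B, G}; {B, C}⁺ = {B, C} — none reach the full schema.
Any other superkey contains one of these as a subset, so there are no further candidate keys.

BCE; BCG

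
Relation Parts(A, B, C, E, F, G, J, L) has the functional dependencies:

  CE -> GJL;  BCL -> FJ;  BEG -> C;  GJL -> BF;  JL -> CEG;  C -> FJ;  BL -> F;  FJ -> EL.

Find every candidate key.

Attribute A never appears on the right-hand side of any dependency, so A must belong to every candidate key.
{A}⁺ = {A}, which is not all of the schema, so we must add further attributes.
{A, C}⁺: C→FJ adds F, J; FJ→EL adds E, L; CE→GJL adds G; GJL→BF adds B → {A, B, C, E, F, G, J, L}.
{A, F, J}⁺: FJ→EL adds E, L; JL→CEG adds C, G; GJL→BF adds B → {A, B, C, E, F, G, J, L}.
{A, J, L}⁺: JL→CEG adds C, E, G; C→FJ adds F; GJL→BF adds B → {A, B, C, E, F, G, J, L}.
{A, B, E, G}⁺: BEG→C adds C; C→FJ adds F, J; FJ→EL adds L → {A, B, C, E, F, G, J, L}.

AC, AFJ, AJL, ABEG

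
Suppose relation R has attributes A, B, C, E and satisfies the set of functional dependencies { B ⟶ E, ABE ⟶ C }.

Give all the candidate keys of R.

{A, B}

{A, B}⁺: B→E adds E; ABE→C adds C → {A, B, C, E}. Minimal: {B}⁺ = {B, E}; {A}⁺ = {A} — none reach the full schema.
No other minimal superkey exists.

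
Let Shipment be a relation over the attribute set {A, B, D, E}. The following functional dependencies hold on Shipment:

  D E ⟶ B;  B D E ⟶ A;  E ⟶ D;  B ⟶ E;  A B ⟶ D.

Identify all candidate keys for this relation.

{B}, {E}

{B}⁺: B→E adds E; E→D adds D; BDE→A adds A → {A, B, D, E}.
{E}⁺: E→D adds D; DE→B adds B; BDE→A adds A → {A, B, D, E}.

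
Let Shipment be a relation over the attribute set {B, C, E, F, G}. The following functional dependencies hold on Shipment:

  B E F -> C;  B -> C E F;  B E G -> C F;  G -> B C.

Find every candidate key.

Attribute G never appears on the right-hand side of any dependency, so G must belong to every candidate key.
{G}⁺ = {B, C, E, F, G}, which is all of the schema, so {G} is the only candidate key.

(G)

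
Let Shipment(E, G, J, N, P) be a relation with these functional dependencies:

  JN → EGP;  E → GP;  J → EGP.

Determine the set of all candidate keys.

{J, N}

Attributes J, N never appear on any right-hand side, so every candidate key must contain {J, N}.
{J, N}⁺ = {E, G, J, N, P}, which is all of the schema, so {J, N} is the only candidate key.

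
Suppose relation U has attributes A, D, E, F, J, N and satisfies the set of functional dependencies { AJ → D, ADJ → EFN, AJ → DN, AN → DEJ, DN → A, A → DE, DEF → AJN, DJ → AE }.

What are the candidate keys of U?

{A, F}⁺: A→DE adds D, E; DEF→AJN adds J, N → {A, D, E, F, J, N}. Minimal: {F}⁺ = {F}; {A}⁺ = {A, D, E} — none reach the full schema.
{A, J}⁺: AJ→D adds D; ADJ→EFN adds E, F, N → {A, D, E, F, J, N}. Minimal: {J}⁺ = {J}; {A}⁺ = {A, D, E} — none reach the full schema.
{A, N}⁺: AN→DEJ adds D, E, J; ADJ→EFN adds F → {A, D, E, F, J, N}. Minimal: {N}⁺ = {N}; {A}⁺ = {A, D, E} — none reach the full schema.
{D, J}⁺: DJ→AE adds A, E; ADJ→EFN adds F, N → {A, D, E, F, J, N}. Minimal: {J}⁺ = {J}; {D}⁺ = {D} — none reach the full schema.
{D, N}⁺: DN→A adds A; A→DE adds E; AN→DEJ adds J; ADJ→EFN adds F → {A, D, E, F, J, N}. Minimal: {N}⁺ = {N}; {D}⁺ = {D} — none reach the full schema.
{D, E, F}⁺: DEF→AJN adds A, J, N → {A, D, E, F, J, N}. Minimal: {E, F}⁺ = {E, F}; {D, F}⁺ = {D, F}; {D, E}⁺ = {D, E} — none reach the full schema.

AF; AJ; AN; DJ; DN; DEF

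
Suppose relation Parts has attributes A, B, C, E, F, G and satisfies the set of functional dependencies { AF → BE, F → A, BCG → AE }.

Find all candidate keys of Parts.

(C, F, G)

{C, F, G}⁺: F→A adds A; AF→BE adds B, E → {A, B, C, E, F, G}. Minimal: {F, G}⁺ = {A, B, E, F, G}; {C, G}⁺ = {C, G}; {C, F}⁺ = {A, B, C, E, F} — none reach the full schema.
No other minimal superkey exists.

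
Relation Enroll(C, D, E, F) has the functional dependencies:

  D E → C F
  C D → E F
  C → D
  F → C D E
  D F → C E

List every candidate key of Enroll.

{C}⁺: C→D adds D; CD→EF adds E, F → {C, D, E, F}.
{F}⁺: F→CDE adds C, D, E → {C, D, E, F}.
{D, E}⁺: DE→CF adds C, F → {C, D, E, F}.

(C); (F); (D, E)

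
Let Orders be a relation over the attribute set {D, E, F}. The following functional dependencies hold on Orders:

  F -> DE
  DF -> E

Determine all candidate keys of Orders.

Attribute F never appears on the right-hand side of any dependency, so F must belong to every candidate key.
{F}⁺ = {D, E, F}, which is all of the schema, so {F} is the only candidate key.

{F}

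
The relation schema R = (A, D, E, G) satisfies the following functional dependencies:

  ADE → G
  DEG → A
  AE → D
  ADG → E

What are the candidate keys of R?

(A, E); (A, D, G); (D, E, G)

{A, E}⁺: AE→D adds D; ADE→G adds G → {A, D, E, G}. Minimal: {E}⁺ = {E}; {A}⁺ = {A} — none reach the full schema.
{A, D, G}⁺: ADG→E adds E → {A, D, E, G}. Minimal: {D, G}⁺ = {D, G}; {A, G}⁺ = {A, G}; {A, D}⁺ = {A, D} — none reach the full schema.
{D, E, G}⁺: DEG→A adds A → {A, D, E, G}. Minimal: {E, G}⁺ = {E, G}; {D, G}⁺ = {D, G}; {D, E}⁺ = {D, E} — none reach the full schema.
Any other superkey contains one of these as a subset, so there are no further candidate keys.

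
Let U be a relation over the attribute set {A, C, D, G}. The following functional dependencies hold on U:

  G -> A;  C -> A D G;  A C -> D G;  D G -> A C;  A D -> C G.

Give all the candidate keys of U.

{C}⁺: C→ADG adds A, D, G → {A, C, D, G}.
{A, D}⁺: AD→CG adds C, G → {A, C, D, G}. Minimal: {D}⁺ = {D}; {A}⁺ = {A} — none reach the full schema.
{D, G}⁺: G→A adds A; DG→AC adds C → {A, C, D, G}. Minimal: {G}⁺ = {A, G}; {D}⁺ = {D} — none reach the full schema.
Any other superkey contains one of these as a subset, so there are no further candidate keys.

C, AD, DG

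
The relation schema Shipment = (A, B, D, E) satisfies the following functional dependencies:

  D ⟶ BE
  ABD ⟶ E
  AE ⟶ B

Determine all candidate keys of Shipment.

(A, D)

Attributes A, D never appear on any right-hand side, so every candidate key must contain {A, D}.
{A, D}⁺ = {A, B, D, E}, which is all of the schema, so {A, D} is the only candidate key.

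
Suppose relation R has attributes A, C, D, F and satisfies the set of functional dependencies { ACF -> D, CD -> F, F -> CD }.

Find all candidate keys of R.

AF, ACD

Attribute A never appears on the right-hand side of any dependency, so A must belong to every candidate key.
{A}⁺ = {A}, which is not all of the schema, so we must add further attributes.
{A, F}⁺: F→CD adds C, D → {A, C, D, F}. Minimal: {F}⁺ = {C, D, F}; {A}⁺ = {A} — none reach the full schema.
{A, C, D}⁺: CD→F adds F → {A, C, D, F}. Minimal: {C, D}⁺ = {C, D, F}; {A, D}⁺ = {A, D}; {A, C}⁺ = {A, C} — none reach the full schema.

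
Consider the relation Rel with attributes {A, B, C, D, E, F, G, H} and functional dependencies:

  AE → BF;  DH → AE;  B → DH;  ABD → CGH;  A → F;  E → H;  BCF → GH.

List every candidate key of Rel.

{B}⁺: B→DH adds D, H; DH→AE adds A, E; ABD→CGH adds C, G; A→F adds F → {A, B, C, D, E, F, G, H}.
{A, E}⁺: AE→BF adds B, F; B→DH adds D, H; ABD→CGH adds C, G → {A, B, C, D, E, F, G, H}.
{D, E}⁺: E→H adds H; DH→AE adds A; A→F adds F; AE→BF adds B; ABD→CGH adds C, G → {A, B, C, D, E, F, G, H}.
{D, H}⁺: DH→AE adds A, E; A→F adds F; AE→BF adds B; ABD→CGH adds C, G → {A, B, C, D, E, F, G, H}.
Any other superkey contains one of these as a subset, so there are no further candidate keys.

B; AE; DE; DH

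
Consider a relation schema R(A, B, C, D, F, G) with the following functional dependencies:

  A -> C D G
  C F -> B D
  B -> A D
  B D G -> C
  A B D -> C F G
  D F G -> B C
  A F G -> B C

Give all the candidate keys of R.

{B}, {A, F}, {C, F}, {D, F, G}

{B}⁺: B→AD adds A, D; ABD→CFG adds C, F, G → {A, B, C, D, F, G}.
{A, F}⁺: A→CDG adds C, D, G; CF→BD adds B → {A, B, C, D, F, G}. Minimal: {F}⁺ = {F}; {A}⁺ = {A, C, D, G} — none reach the full schema.
{C, F}⁺: CF→BD adds B, D; B→AD adds A; ABD→CFG adds G → {A, B, C, D, F, G}. Minimal: {F}⁺ = {F}; {C}⁺ = {C} — none reach the full schema.
{D, F, G}⁺: DFG→BC adds B, C; B→AD adds A → {A, B, C, D, F, G}. Minimal: {F, G}⁺ = {F, G}; {D, G}⁺ = {D, G}; {D, F}⁺ = {D, F} — none reach the full schema.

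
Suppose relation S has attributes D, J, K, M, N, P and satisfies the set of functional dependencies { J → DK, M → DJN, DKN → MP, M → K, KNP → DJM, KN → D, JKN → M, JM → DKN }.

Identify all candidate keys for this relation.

{M}; {J, N}; {K, N}

{M}⁺: M→DJN adds D, J, N; M→K adds K; DKN→MP adds P → {D, J, K, M, N, P}.
{J, N}⁺: J→DK adds D, K; DKN→MP adds M, P → {D, J, K, M, N, P}.
{K, N}⁺: KN→D adds D; DKN→MP adds M, P; KNP→DJM adds J → {D, J, K, M, N, P}.
Any other superkey contains one of these as a subset, so there are no further candidate keys.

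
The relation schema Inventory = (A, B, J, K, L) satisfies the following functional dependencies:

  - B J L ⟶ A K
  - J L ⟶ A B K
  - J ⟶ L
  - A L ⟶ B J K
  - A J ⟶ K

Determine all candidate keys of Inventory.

{J}; {A, L}

{J}⁺: J→L adds L; JL→ABK adds A, B, K → {A, B, J, K, L}.
{A, L}⁺: AL→BJK adds B, J, K → {A, B, J, K, L}. Minimal: {L}⁺ = {L}; {A}⁺ = {A} — none reach the full schema.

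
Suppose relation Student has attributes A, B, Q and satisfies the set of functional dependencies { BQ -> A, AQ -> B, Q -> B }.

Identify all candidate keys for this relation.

Attribute Q never appears on the right-hand side of any dependency, so Q must belong to every candidate key.
{Q}⁺ = {A, B, Q}, which is all of the schema, so {Q} is the only candidate key.

{Q}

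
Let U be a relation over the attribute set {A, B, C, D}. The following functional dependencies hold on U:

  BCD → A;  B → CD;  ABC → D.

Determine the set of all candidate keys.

(B)

Attribute B never appears on the right-hand side of any dependency, so B must belong to every candidate key.
{B}⁺ = {A, B, C, D}, which is all of the schema, so {B} is the only candidate key.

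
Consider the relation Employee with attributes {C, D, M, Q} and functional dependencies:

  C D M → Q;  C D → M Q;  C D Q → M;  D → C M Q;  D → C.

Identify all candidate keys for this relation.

(D)

Attribute D never appears on the right-hand side of any dependency, so D must belong to every candidate key.
{D}⁺ = {C, D, M, Q}, which is all of the schema, so {D} is the only candidate key.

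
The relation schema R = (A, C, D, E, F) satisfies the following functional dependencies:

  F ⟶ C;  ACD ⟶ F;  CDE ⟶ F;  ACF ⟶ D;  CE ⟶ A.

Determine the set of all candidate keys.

{E, F}; {C, D, E}

{E, F}⁺: F→C adds C; CE→A adds A; ACF→D adds D → {A, C, D, E, F}. Minimal: {F}⁺ = {C, F}; {E}⁺ = {E} — none reach the full schema.
{C, D, E}⁺: CDE→F adds F; CE→A adds A → {A, C, D, E, F}. Minimal: {D, E}⁺ = {D, E}; {C, E}⁺ = {A, C, E}; {C, D}⁺ = {C, D} — none reach the full schema.
Any other superkey contains one of these as a subset, so there are no further candidate keys.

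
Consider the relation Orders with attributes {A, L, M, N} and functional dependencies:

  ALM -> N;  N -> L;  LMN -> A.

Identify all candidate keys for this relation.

MN, ALM

{M, N}⁺: N→L adds L; LMN→A adds A → {A, L, M, N}. Minimal: {N}⁺ = {L, N}; {M}⁺ = {M} — none reach the full schema.
{A, L, M}⁺: ALM→N adds N → {A, L, M, N}. Minimal: {L, M}⁺ = {L, M}; {A, M}⁺ = {A, M}; {A, L}⁺ = {A, L} — none reach the full schema.
Any other superkey contains one of these as a subset, so there are no further candidate keys.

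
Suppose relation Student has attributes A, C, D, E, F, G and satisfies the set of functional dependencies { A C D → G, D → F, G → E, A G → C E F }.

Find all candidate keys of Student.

Attributes A, D never appear on any right-hand side, so every candidate key must contain {A, D}.
{A, D}⁺ = {A, D, F}, which is not all of the schema, so we must add further attributes.
{A, C, D}⁺: ACD→G adds G; D→F adds F; G→E adds E → {A, C, D, E, F, G}. Minimal: {C, D}⁺ = {C, D, F}; {A, D}⁺ = {A, D, F}; {A, C}⁺ = {A, C} — none reach the full schema.
{A, D, G}⁺: D→F adds F; G→E adds E; AG→CEF adds C → {A, C, D, E, F, G}. Minimal: {D, G}⁺ = {D, E, F, G}; {A, G}⁺ = {A, C, E, F, G}; {A, D}⁺ = {A, D, F} — none reach the full schema.

{A, C, D}, {A, D, G}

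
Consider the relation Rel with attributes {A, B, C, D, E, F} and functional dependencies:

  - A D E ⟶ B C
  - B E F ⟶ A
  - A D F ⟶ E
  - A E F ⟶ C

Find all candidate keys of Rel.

(A, D, F), (B, D, E, F)

Attributes D, F never appear on any right-hand side, so every candidate key must contain {D, F}.
{D, F}⁺ = {D, F}, which is not all of the schema, so we must add further attributes.
{A, D, F}⁺: ADF→E adds E; AEF→C adds C; ADE→BC adds B → {A, B, C, D, E, F}. Minimal: {D, F}⁺ = {D, F}; {A, F}⁺ = {A, F}; {A, D}⁺ = {A, D} — none reach the full schema.
{B, D, E, F}⁺: BEF→A adds A; AEF→C adds C → {A, B, C, D, E, F}. Minimal: {D, E, F}⁺ = {D, E, F}; {B, E, F}⁺ = {A, B, C, E, F}; {B, D, F}⁺ = {B, D, F}; … — none reach the full schema.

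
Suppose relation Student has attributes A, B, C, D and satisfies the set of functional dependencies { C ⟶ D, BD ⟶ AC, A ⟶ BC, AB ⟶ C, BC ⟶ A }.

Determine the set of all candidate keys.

A, BC, BD

{A}⁺: A→BC adds B, C; C→D adds D → {A, B, C, D}.
{B, C}⁺: C→D adds D; BD→AC adds A → {A, B, C, D}. Minimal: {C}⁺ = {C, D}; {B}⁺ = {B} — none reach the full schema.
{B, D}⁺: BD→AC adds A, C → {A, B, C, D}. Minimal: {D}⁺ = {D}; {B}⁺ = {B} — none reach the full schema.
Any other superkey contains one of these as a subset, so there are no further candidate keys.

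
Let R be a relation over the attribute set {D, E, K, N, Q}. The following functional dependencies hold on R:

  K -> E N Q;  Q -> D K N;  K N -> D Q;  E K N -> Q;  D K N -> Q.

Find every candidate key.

{K}⁺: K→ENQ adds E, N, Q; Q→DKN adds D → {D, E, K, N, Q}.
{Q}⁺: Q→DKN adds D, K, N; K→ENQ adds E → {D, E, K, N, Q}.
Any other superkey contains one of these as a subset, so there are no further candidate keys.

{K}, {Q}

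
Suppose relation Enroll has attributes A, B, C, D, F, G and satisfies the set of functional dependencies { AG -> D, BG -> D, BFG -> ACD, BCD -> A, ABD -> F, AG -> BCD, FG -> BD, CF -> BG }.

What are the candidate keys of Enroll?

{A, G}⁺: AG→D adds D; AG→BCD adds B, C; ABD→F adds F → {A, B, C, D, F, G}. Minimal: {G}⁺ = {G}; {A}⁺ = {A} — none reach the full schema.
{C, F}⁺: CF→BG adds B, G; BG→D adds D; BFG→ACD adds A → {A, B, C, D, F, G}. Minimal: {F}⁺ = {F}; {C}⁺ = {C} — none reach the full schema.
{F, G}⁺: FG→BD adds B, D; BFG→ACD adds A, C → {A, B, C, D, F, G}. Minimal: {G}⁺ = {G}; {F}⁺ = {F} — none reach the full schema.
{B, C, D}⁺: BCD→A adds A; ABD→F adds F; CF→BG adds G → {A, B, C, D, F, G}. Minimal: {C, D}⁺ = {C, D}; {B, D}⁺ = {B, D}; {B, C}⁺ = {B, C} — none reach the full schema.
{B, C, G}⁺: BG→D adds D; BCD→A adds A; ABD→F adds F → {A, B, C, D, F, G}. Minimal: {C, G}⁺ = {C, G}; {B, G}⁺ = {B, D, G}; {B, C}⁺ = {B, C} — none reach the full schema.
Any other superkey contains one of these as a subset, so there are no further candidate keys.

{A, G}; {C, F}; {F, G}; {B, C, D}; {B, C, G}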